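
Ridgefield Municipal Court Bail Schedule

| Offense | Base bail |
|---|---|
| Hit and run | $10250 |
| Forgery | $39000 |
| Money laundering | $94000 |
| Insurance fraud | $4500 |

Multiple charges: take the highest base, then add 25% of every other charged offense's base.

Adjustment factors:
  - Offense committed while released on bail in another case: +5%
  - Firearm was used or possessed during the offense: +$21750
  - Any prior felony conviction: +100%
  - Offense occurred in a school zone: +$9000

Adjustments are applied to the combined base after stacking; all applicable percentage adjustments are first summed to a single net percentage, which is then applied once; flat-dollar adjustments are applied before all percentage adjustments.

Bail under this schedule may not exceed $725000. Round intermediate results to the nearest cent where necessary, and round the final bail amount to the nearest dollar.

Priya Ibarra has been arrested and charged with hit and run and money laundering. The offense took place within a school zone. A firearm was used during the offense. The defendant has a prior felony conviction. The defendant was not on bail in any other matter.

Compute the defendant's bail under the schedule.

$254625

Base amounts from the schedule: hit and run $10250; money laundering $94000.
Stacking rule: highest base plus 25% of each additional charge. Highest is money laundering at $94000. Additional: $10250 × 25% = $2562.50. Combined base = $94000 + $2562.50 = $96562.50.
Firearm was used or possessed during the offense (+$21750 flat): $96562.50 + $21750 = $118312.50.
Offense occurred in a school zone (+$9000 flat): $118312.50 + $9000 = $127312.50.
Any prior felony conviction (+100%): $127312.50 × 2 = $254625.
$254625 is within the $725000 maximum.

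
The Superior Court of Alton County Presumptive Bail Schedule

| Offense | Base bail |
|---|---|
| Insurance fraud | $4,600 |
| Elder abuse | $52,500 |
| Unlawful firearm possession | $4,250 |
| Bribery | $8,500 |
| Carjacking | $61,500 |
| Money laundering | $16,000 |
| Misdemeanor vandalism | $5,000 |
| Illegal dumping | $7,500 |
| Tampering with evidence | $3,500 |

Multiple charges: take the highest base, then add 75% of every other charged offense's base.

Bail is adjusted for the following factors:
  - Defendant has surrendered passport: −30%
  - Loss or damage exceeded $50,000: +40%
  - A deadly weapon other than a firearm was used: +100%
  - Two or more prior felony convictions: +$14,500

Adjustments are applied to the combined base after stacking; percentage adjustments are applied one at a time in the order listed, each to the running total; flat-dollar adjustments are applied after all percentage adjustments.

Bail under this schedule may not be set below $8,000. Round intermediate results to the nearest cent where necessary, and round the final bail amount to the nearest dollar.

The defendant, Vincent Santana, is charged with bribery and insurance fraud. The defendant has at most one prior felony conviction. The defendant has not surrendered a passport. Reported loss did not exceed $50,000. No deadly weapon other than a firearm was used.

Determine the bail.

Base amounts from the schedule: bribery $8,500; insurance fraud $4,600.
Stacking rule: highest base plus 75% of each additional charge. Highest is bribery at $8,500. Additional: $4,600 × 75% = $3,450. Combined base = $8,500 + $3,450 = $11,950.
No adjustment factors apply to this defendant.
$11,950 is at or above the $8,000 minimum.

$11,950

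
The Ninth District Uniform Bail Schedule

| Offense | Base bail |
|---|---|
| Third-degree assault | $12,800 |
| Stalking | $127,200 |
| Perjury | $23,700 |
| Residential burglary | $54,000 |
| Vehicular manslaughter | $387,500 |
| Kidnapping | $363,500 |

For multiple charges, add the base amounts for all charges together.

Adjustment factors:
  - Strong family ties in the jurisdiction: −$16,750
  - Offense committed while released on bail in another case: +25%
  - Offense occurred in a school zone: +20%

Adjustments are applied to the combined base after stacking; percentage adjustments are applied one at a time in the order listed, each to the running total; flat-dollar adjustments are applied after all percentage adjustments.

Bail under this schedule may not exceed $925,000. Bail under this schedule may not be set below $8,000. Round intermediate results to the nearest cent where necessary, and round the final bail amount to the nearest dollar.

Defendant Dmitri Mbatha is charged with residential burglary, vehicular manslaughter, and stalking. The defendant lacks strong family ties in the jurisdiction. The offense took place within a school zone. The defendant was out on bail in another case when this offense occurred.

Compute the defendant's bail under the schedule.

$853,050

Base amounts from the schedule: residential burglary $54,000; vehicular manslaughter $387,500; stalking $127,200.
Stacking rule: sum of all bases. $54,000 + $387,500 + $127,200 = $568,700.
Offense committed while released on bail in another case (+25%): $568,700 × 1.25 = $710,875.
Offense occurred in a school zone (+20%): $710,875 × 1.2 = $853,050.
$853,050 is within the $925,000 maximum.
$853,050 is at or above the $8,000 minimum.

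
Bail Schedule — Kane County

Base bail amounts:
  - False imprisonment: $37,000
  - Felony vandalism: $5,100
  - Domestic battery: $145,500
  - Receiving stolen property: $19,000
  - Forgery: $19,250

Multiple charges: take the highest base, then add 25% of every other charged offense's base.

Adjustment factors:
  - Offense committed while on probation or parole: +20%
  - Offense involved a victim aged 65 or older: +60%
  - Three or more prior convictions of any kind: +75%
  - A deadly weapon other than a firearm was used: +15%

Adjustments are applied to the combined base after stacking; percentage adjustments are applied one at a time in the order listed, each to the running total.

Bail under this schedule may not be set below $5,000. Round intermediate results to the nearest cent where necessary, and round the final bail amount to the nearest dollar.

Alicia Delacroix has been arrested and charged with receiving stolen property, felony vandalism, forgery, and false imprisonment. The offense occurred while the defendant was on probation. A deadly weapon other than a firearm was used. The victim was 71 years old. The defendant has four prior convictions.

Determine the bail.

$184,844

Base amounts from the schedule: receiving stolen property $19,000; felony vandalism $5,100; forgery $19,250; false imprisonment $37,000.
Stacking rule: highest base plus 25% of each additional charge. Highest is false imprisonment at $37,000. Additional: $19,000 × 25% = $4,750; $5,100 × 25% = $1,275; $19,250 × 25% = $4,812.50. Combined base = $37,000 + $10,837.50 = $47,837.50.
Offense committed while on probation or parole (+20%): $47,837.50 × 1.2 = $57,405.
Offense involved a victim aged 65 or older (+60%): $57,405 × 1.6 = $91,848.
Three or more prior convictions of any kind (+75%): $91,848 × 1.75 = $160,734.
A deadly weapon other than a firearm was used (+15%): $160,734 × 1.15 = $184,844.10.
$184,844.10 is at or above the $5,000 minimum.
Rounded to the nearest dollar: $184,844.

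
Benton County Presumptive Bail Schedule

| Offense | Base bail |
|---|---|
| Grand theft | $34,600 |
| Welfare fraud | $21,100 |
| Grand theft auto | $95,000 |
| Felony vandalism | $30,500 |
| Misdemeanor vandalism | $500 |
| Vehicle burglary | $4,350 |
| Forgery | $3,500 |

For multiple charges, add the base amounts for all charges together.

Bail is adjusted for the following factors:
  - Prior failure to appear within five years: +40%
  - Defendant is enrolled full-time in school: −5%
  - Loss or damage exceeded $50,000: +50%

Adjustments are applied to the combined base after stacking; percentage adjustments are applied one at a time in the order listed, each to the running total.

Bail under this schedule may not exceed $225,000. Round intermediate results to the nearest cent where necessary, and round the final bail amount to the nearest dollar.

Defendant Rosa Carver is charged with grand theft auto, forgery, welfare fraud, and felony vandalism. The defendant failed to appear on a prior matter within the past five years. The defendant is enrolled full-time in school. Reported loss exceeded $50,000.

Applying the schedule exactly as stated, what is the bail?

Base amounts from the schedule: grand theft auto $95,000; forgery $3,500; welfare fraud $21,100; felony vandalism $30,500.
Stacking rule: sum of all bases. $95,000 + $3,500 + $21,100 + $30,500 = $150,100.
Prior failure to appear within five years (+40%): $150,100 × 1.4 = $210,140.
Defendant is enrolled full-time in school (−5%): $210,140 × 0.95 = $199,633.
Loss or damage exceeded $50,000 (+50%): $199,633 × 1.5 = $299,449.50.
Result $299,449.50 exceeds the maximum of $225,000; bail is capped at $225,000.

$225,000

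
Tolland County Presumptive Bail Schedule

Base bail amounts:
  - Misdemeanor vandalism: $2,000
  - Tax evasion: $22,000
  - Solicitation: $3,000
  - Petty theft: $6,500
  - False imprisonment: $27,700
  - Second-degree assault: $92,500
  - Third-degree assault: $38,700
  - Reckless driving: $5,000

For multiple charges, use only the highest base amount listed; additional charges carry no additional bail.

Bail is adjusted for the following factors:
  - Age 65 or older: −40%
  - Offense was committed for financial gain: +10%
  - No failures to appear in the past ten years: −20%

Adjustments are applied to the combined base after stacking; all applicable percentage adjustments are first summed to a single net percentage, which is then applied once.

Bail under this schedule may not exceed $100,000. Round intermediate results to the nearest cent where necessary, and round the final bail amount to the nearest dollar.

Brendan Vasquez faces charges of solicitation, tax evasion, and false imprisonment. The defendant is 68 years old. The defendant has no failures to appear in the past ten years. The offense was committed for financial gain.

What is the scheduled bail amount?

$13,850

Base amounts from the schedule: solicitation $3,000; tax evasion $22,000; false imprisonment $27,700.
Stacking rule: use the highest base only. Highest is false imprisonment at $27,700. Combined base = $27,700.
Net percentage adjustment: −40% +10% −20% = −50%. $27,700 × 0.5 = $13,850.
$13,850 is within the $100,000 maximum.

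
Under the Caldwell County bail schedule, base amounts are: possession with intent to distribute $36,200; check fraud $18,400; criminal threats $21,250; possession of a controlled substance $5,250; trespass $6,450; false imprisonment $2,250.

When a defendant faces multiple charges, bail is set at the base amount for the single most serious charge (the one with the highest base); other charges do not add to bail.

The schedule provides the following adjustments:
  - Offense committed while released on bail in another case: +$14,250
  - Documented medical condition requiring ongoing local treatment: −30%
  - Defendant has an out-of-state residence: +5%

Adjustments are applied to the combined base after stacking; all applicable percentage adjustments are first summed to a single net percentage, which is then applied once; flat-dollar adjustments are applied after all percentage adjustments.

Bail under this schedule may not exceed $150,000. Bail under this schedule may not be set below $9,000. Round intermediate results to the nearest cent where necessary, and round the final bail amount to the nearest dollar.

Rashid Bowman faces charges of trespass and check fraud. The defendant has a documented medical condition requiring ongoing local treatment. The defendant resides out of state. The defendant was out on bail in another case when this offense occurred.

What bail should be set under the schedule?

$28,050

Base amounts from the schedule: trespass $6,450; check fraud $18,400.
Stacking rule: use the highest base only. Highest is check fraud at $18,400. Combined base = $18,400.
Net percentage adjustment: −30% +5% = −25%. $18,400 × 0.75 = $13,800.
Offense committed while released on bail in another case (+$14,250 flat): $13,800 + $14,250 = $28,050.
$28,050 is within the $150,000 maximum.
$28,050 is at or above the $9,000 minimum.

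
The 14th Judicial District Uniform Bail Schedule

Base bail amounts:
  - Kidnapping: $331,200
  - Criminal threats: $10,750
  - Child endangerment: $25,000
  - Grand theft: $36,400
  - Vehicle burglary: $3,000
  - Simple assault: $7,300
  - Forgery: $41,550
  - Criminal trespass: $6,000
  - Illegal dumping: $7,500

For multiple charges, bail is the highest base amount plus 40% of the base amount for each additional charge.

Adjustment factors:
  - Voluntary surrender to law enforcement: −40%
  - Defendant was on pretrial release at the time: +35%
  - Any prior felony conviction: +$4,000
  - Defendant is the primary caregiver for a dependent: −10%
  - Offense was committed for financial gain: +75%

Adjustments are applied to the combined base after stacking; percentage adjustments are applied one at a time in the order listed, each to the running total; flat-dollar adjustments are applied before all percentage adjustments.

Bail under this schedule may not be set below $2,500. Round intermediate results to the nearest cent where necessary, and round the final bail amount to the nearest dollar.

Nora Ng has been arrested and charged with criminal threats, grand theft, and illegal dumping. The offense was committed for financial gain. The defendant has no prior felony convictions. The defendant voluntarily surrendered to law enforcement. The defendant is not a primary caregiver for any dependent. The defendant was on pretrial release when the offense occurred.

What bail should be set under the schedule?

Base amounts from the schedule: criminal threats $10,750; grand theft $36,400; illegal dumping $7,500.
Stacking rule: highest base plus 40% of each additional charge. Highest is grand theft at $36,400. Additional: $10,750 × 40% = $4,300; $7,500 × 40% = $3,000. Combined base = $36,400 + $7,300 = $43,700.
Voluntary surrender to law enforcement (−40%): $43,700 × 0.6 = $26,220.
Defendant was on pretrial release at the time (+35%): $26,220 × 1.35 = $35,397.
Offense was committed for financial gain (+75%): $35,397 × 1.75 = $61,944.75.
$61,944.75 is at or above the $2,500 minimum.
Rounded to the nearest dollar: $61,945.

$61,945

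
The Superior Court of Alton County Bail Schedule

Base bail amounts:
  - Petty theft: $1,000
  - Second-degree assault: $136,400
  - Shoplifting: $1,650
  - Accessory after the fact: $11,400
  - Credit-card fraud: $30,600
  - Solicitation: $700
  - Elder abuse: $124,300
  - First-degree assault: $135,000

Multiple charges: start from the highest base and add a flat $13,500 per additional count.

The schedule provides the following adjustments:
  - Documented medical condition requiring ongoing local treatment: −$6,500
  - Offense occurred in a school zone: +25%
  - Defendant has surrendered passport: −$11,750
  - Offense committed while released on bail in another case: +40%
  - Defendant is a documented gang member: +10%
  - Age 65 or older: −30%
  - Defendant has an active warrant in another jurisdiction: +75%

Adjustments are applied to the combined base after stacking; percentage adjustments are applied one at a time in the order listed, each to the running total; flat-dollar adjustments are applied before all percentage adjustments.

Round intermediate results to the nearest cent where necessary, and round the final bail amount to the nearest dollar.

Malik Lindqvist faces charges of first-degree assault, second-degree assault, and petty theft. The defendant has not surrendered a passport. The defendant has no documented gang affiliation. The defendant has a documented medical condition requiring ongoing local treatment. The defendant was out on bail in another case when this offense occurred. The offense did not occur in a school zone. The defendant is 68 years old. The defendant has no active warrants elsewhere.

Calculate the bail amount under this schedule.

$153,762

Base amounts from the schedule: first-degree assault $135,000; second-degree assault $136,400; petty theft $1,000.
Stacking rule: highest base plus $13,500 per additional charge. Highest is second-degree assault at $136,400; 2 additional charges → +$27,000. Combined base = $163,400.
Documented medical condition requiring ongoing local treatment (−$6,500 flat): $163,400 − $6,500 = $156,900.
Offense committed while released on bail in another case (+40%): $156,900 × 1.4 = $219,660.
Age 65 or older (−30%): $219,660 × 0.7 = $153,762.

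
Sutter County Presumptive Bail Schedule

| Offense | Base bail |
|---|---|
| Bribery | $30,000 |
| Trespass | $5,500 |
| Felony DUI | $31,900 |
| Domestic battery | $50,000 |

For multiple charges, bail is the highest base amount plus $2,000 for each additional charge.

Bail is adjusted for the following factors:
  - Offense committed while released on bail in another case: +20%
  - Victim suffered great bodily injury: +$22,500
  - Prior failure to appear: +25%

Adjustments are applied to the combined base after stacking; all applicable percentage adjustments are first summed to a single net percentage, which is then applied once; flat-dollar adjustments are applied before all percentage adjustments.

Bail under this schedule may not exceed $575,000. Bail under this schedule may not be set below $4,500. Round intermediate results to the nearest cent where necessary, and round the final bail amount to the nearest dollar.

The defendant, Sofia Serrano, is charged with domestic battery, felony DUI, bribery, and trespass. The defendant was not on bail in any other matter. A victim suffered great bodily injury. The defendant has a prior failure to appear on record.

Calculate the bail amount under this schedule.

Base amounts from the schedule: domestic battery $50,000; felony DUI $31,900; bribery $30,000; trespass $5,500.
Stacking rule: highest base plus $2,000 per additional charge. Highest is domestic battery at $50,000; 3 additional charges → +$6,000. Combined base = $56,000.
Victim suffered great bodily injury (+$22,500 flat): $56,000 + $22,500 = $78,500.
Prior failure to appear (+25%): $78,500 × 1.25 = $98,125.
$98,125 is within the $575,000 maximum.
$98,125 is at or above the $4,500 minimum.

$98,125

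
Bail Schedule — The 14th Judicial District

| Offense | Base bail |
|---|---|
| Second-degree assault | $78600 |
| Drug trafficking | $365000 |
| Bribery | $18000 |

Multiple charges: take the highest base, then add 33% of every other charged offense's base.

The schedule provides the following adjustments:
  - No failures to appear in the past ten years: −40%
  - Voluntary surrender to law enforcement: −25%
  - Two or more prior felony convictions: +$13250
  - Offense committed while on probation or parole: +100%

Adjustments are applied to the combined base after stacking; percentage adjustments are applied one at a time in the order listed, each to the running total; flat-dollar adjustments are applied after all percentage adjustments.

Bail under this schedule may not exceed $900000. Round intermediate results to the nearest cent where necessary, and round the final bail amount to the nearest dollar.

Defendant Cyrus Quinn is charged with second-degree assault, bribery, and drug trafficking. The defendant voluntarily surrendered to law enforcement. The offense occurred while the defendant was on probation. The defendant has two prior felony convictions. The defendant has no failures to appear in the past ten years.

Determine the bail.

Base amounts from the schedule: second-degree assault $78600; bribery $18000; drug trafficking $365000.
Stacking rule: highest base plus 33% of each additional charge. Highest is drug trafficking at $365000. Additional: $78600 × 33% = $25938; $18000 × 33% = $5940. Combined base = $365000 + $31878 = $396878.
No failures to appear in the past ten years (−40%): $396878 × 0.6 = $238126.80.
Voluntary surrender to law enforcement (−25%): $238126.80 × 0.75 = $178595.10.
Offense committed while on probation or parole (+100%): $178595.10 × 2 = $357190.20.
Two or more prior felony convictions (+$13250 flat): $357190.20 + $13250 = $370440.20.
$370440.20 is within the $900000 maximum.
Rounded to the nearest dollar: $370440.

$370440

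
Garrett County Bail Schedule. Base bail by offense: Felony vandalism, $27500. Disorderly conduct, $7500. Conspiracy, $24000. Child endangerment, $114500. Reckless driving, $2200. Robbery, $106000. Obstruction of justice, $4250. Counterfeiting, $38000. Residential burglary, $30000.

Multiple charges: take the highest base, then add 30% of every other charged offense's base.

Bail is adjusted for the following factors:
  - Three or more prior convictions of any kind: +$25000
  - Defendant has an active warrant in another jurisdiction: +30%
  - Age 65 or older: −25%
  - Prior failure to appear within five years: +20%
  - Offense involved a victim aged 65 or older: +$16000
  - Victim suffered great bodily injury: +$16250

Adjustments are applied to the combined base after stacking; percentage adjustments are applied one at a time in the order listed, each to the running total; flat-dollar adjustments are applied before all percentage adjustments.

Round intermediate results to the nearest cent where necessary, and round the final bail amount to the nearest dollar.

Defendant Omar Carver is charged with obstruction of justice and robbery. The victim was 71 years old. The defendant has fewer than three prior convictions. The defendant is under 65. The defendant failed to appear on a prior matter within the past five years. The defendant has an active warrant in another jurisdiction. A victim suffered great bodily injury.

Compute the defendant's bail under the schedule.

$217659

Base amounts from the schedule: obstruction of justice $4250; robbery $106000.
Stacking rule: highest base plus 30% of each additional charge. Highest is robbery at $106000. Additional: $4250 × 30% = $1275. Combined base = $106000 + $1275 = $107275.
Offense involved a victim aged 65 or older (+$16000 flat): $107275 + $16000 = $123275.
Victim suffered great bodily injury (+$16250 flat): $123275 + $16250 = $139525.
Defendant has an active warrant in another jurisdiction (+30%): $139525 × 1.3 = $181382.50.
Prior failure to appear within five years (+20%): $181382.50 × 1.2 = $217659.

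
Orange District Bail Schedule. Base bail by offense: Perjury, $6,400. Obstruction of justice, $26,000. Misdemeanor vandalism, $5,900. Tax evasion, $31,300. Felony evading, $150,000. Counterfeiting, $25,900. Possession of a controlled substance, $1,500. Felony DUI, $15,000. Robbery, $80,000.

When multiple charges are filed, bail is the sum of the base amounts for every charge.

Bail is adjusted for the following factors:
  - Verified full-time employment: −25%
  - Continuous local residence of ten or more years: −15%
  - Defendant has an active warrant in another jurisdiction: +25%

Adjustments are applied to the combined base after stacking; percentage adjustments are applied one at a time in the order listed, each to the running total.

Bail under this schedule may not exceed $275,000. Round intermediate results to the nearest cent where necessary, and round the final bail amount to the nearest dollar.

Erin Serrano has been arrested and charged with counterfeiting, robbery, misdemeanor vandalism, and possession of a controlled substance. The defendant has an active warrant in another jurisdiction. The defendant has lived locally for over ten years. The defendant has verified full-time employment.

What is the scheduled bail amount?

$90,286

Base amounts from the schedule: counterfeiting $25,900; robbery $80,000; misdemeanor vandalism $5,900; possession of a controlled substance $1,500.
Stacking rule: sum of all bases. $25,900 + $80,000 + $5,900 + $1,500 = $113,300.
Verified full-time employment (−25%): $113,300 × 0.75 = $84,975.
Continuous local residence of ten or more years (−15%): $84,975 × 0.85 = $72,228.75.
Defendant has an active warrant in another jurisdiction (+25%): $72,228.75 × 1.25 = $90,285.94.
$90,285.94 is within the $275,000 maximum.
Rounded to the nearest dollar: $90,286.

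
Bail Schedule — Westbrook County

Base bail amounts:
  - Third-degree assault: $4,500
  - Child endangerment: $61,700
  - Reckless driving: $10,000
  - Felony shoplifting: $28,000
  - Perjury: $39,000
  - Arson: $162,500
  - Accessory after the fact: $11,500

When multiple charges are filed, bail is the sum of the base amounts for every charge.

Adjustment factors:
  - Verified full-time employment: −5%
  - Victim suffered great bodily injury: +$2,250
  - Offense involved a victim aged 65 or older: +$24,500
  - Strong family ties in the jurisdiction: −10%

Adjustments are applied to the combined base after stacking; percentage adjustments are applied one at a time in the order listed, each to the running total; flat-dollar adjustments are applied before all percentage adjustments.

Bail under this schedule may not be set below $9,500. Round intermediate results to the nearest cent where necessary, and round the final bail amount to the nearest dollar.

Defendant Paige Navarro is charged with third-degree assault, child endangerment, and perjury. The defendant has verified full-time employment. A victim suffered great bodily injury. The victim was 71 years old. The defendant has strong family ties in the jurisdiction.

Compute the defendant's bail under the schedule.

$112,817

Base amounts from the schedule: third-degree assault $4,500; child endangerment $61,700; perjury $39,000.
Stacking rule: sum of all bases. $4,500 + $61,700 + $39,000 = $105,200.
Victim suffered great bodily injury (+$2,250 flat): $105,200 + $2,250 = $107,450.
Offense involved a victim aged 65 or older (+$24,500 flat): $107,450 + $24,500 = $131,950.
Verified full-time employment (−5%): $131,950 × 0.95 = $125,352.50.
Strong family ties in the jurisdiction (−10%): $125,352.50 × 0.9 = $112,817.25.
$112,817.25 is at or above the $9,500 minimum.
Rounded to the nearest dollar: $112,817.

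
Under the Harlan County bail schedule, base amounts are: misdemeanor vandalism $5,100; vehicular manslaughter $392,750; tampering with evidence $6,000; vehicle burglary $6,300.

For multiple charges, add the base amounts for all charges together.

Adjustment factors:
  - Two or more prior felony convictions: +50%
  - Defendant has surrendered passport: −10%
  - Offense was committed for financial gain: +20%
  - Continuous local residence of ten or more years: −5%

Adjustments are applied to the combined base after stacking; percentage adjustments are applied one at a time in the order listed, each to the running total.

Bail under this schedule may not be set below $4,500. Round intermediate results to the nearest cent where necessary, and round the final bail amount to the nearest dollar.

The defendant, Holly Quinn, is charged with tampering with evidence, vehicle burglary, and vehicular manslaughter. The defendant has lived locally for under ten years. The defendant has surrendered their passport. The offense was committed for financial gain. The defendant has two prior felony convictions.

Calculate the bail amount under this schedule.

Base amounts from the schedule: tampering with evidence $6,000; vehicle burglary $6,300; vehicular manslaughter $392,750.
Stacking rule: sum of all bases. $6,000 + $6,300 + $392,750 = $405,050.
Two or more prior felony convictions (+50%): $405,050 × 1.5 = $607,575.
Defendant has surrendered passport (−10%): $607,575 × 0.9 = $546,817.50.
Offense was committed for financial gain (+20%): $546,817.50 × 1.2 = $656,181.
$656,181 is at or above the $4,500 minimum.

$656,181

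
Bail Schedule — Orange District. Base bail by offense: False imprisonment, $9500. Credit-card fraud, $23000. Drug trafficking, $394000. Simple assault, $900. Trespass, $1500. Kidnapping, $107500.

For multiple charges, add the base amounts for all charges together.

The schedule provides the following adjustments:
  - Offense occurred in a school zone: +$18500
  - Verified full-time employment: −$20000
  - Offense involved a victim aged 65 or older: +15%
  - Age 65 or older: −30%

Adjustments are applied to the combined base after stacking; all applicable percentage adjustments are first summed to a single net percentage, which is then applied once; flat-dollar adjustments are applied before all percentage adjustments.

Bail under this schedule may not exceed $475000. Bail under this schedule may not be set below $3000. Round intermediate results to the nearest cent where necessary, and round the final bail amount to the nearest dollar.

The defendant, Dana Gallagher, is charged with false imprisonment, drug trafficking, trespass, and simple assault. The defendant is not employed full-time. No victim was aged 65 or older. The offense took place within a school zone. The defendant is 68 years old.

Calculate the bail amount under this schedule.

Base amounts from the schedule: false imprisonment $9500; drug trafficking $394000; trespass $1500; simple assault $900.
Stacking rule: sum of all bases. $9500 + $394000 + $1500 + $900 = $405900.
Offense occurred in a school zone (+$18500 flat): $405900 + $18500 = $424400.
Age 65 or older (−30%): $424400 × 0.7 = $297080.
$297080 is within the $475000 maximum.
$297080 is at or above the $3000 minimum.

$297080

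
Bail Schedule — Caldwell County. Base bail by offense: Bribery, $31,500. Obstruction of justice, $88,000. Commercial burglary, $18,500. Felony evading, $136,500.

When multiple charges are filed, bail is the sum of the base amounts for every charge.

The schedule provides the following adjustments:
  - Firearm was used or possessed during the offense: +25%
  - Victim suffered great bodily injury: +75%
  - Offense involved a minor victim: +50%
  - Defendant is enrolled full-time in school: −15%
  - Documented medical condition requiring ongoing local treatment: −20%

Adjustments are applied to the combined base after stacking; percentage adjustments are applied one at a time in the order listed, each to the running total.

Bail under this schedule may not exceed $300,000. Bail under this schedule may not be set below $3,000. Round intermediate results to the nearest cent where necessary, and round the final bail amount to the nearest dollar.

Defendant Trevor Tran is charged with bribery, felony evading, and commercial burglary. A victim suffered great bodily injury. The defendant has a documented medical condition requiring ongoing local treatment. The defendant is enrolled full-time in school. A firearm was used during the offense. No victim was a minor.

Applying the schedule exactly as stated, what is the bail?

Base amounts from the schedule: bribery $31,500; felony evading $136,500; commercial burglary $18,500.
Stacking rule: sum of all bases. $31,500 + $136,500 + $18,500 = $186,500.
Firearm was used or possessed during the offense (+25%): $186,500 × 1.25 = $233,125.
Victim suffered great bodily injury (+75%): $233,125 × 1.75 = $407,968.75.
Defendant is enrolled full-time in school (−15%): $407,968.75 × 0.85 = $346,773.44.
Documented medical condition requiring ongoing local treatment (−20%): $346,773.44 × 0.8 = $277,418.75.
$277,418.75 is within the $300,000 maximum.
$277,418.75 is at or above the $3,000 minimum.
Rounded to the nearest dollar: $277,419.

$277,419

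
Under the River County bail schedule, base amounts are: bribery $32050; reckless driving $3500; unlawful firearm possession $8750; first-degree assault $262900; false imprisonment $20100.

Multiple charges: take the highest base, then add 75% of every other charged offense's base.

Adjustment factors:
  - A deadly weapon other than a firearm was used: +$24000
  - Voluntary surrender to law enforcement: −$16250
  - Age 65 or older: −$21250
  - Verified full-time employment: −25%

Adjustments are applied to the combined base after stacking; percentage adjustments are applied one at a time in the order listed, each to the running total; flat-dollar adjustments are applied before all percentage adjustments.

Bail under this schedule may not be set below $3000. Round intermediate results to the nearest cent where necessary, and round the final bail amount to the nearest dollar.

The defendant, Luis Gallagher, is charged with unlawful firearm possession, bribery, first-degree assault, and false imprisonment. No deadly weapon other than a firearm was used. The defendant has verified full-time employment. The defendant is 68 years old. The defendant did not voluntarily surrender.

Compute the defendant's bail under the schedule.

$215494

Base amounts from the schedule: unlawful firearm possession $8750; bribery $32050; first-degree assault $262900; false imprisonment $20100.
Stacking rule: highest base plus 75% of each additional charge. Highest is first-degree assault at $262900. Additional: $8750 × 75% = $6562.50; $32050 × 75% = $24037.50; $20100 × 75% = $15075. Combined base = $262900 + $45675 = $308575.
Age 65 or older (−$21250 flat): $308575 − $21250 = $287325.
Verified full-time employment (−25%): $287325 × 0.75 = $215493.75.
$215493.75 is at or above the $3000 minimum.
Rounded to the nearest dollar: $215494.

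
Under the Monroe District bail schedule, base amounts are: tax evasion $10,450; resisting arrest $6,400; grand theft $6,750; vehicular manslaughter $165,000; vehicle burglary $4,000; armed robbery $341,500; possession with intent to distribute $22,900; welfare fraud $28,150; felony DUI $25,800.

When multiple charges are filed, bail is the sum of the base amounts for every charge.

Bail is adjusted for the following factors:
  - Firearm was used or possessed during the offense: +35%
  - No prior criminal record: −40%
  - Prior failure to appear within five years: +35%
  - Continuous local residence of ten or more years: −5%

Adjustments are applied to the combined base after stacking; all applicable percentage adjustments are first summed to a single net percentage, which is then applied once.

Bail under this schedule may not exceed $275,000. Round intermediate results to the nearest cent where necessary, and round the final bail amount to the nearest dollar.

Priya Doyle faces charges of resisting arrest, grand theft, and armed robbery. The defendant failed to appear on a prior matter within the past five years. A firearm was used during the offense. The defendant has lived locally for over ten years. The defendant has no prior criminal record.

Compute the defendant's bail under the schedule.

$275,000

Base amounts from the schedule: resisting arrest $6,400; grand theft $6,750; armed robbery $341,500.
Stacking rule: sum of all bases. $6,400 + $6,750 + $341,500 = $354,650.
Net percentage adjustment: +35% −40% +35% −5% = +25%. $354,650 × 1.25 = $443,312.50.
Result $443,312.50 exceeds the maximum of $275,000; bail is capped at $275,000.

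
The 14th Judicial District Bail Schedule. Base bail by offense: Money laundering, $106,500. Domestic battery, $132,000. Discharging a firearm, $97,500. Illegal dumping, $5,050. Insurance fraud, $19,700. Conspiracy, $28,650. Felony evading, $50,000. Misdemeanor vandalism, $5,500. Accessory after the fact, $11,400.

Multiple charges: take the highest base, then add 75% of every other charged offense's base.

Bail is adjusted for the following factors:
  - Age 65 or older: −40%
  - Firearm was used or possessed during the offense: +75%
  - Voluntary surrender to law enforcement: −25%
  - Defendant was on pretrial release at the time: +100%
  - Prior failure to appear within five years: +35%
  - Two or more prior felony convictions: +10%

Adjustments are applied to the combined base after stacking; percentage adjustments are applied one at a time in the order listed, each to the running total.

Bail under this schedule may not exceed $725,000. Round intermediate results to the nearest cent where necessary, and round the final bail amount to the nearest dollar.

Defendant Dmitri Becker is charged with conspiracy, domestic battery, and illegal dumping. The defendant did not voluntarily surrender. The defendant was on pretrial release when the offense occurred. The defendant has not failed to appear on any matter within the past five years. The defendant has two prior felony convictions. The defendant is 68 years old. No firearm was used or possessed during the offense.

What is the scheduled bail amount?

$207,603

Base amounts from the schedule: conspiracy $28,650; domestic battery $132,000; illegal dumping $5,050.
Stacking rule: highest base plus 75% of each additional charge. Highest is domestic battery at $132,000. Additional: $28,650 × 75% = $21,487.50; $5,050 × 75% = $3,787.50. Combined base = $132,000 + $25,275 = $157,275.
Age 65 or older (−40%): $157,275 × 0.6 = $94,365.
Defendant was on pretrial release at the time (+100%): $94,365 × 2 = $188,730.
Two or more prior felony convictions (+10%): $188,730 × 1.1 = $207,603.
$207,603 is within the $725,000 maximum.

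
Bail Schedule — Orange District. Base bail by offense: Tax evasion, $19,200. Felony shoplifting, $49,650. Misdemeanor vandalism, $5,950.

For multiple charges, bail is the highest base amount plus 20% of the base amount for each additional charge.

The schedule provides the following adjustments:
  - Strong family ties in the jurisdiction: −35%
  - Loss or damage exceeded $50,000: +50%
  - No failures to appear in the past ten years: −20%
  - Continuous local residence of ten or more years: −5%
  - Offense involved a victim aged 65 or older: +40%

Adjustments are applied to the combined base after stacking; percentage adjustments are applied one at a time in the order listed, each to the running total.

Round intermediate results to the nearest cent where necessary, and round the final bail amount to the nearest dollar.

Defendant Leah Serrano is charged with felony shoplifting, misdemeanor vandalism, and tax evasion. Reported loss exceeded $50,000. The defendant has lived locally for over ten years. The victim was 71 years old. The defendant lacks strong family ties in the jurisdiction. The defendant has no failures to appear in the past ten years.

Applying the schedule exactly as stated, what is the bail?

$87,269

Base amounts from the schedule: felony shoplifting $49,650; misdemeanor vandalism $5,950; tax evasion $19,200.
Stacking rule: highest base plus 20% of each additional charge. Highest is felony shoplifting at $49,650. Additional: $5,950 × 20% = $1,190; $19,200 × 20% = $3,840. Combined base = $49,650 + $5,030 = $54,680.
Loss or damage exceeded $50,000 (+50%): $54,680 × 1.5 = $82,020.
No failures to appear in the past ten years (−20%): $82,020 × 0.8 = $65,616.
Continuous local residence of ten or more years (−5%): $65,616 × 0.95 = $62,335.20.
Offense involved a victim aged 65 or older (+40%): $62,335.20 × 1.4 = $87,269.28.
Rounded to the nearest dollar: $87,269.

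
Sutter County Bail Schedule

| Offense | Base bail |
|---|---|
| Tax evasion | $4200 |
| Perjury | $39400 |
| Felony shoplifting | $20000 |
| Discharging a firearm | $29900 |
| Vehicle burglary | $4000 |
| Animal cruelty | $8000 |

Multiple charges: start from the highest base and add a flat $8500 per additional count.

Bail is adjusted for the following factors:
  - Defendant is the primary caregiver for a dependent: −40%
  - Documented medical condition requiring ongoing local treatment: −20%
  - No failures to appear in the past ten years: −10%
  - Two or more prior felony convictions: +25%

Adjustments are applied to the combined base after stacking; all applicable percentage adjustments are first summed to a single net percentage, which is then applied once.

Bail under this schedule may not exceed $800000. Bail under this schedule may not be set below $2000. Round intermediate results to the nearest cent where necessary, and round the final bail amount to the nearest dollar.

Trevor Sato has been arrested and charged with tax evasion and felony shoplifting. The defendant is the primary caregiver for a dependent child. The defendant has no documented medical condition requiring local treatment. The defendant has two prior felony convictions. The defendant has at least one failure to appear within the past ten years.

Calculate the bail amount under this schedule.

$24225

Base amounts from the schedule: tax evasion $4200; felony shoplifting $20000.
Stacking rule: highest base plus $8500 per additional charge. Highest is felony shoplifting at $20000; 1 additional charge → +$8500. Combined base = $28500.
Net percentage adjustment: −40% +25% = −15%. $28500 × 0.85 = $24225.
$24225 is within the $800000 maximum.
$24225 is at or above the $2000 minimum.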